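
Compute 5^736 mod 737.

5^1 ≡ 5 (mod 737)
5^2 ≡ 5^2 = 25 ≡ 25 (mod 737)
5^4 ≡ 25^2 = 625 ≡ 625 (mod 737)
5^8 ≡ 625^2 = 390625 ≡ 15 (mod 737)
5^16 ≡ 15^2 = 225 ≡ 225 (mod 737)
5^32 ≡ 225^2 = 50625 ≡ 509 (mod 737)
5^64 ≡ 509^2 = 259081 ≡ 394 (mod 737)
5^128 ≡ 394^2 = 155236 ≡ 466 (mod 737)
5^256 ≡ 466^2 = 217156 ≡ 478 (mod 737)
5^512 ≡ 478^2 = 228484 ≡ 14 (mod 737)
736 = 512 + 128 + 64 + 32 in binary powers of 2.
So 5^736 ≡ 14 · 466 · 394 · 509 ≡ 643 (mod 737).
Since 643 ≠ 1, base 5 is a Fermat witness: 737 is composite.

643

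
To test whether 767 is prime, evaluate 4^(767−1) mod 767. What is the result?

4^1 ≡ 4 (mod 767)
4^2 ≡ 4^2 = 16 ≡ 16 (mod 767)
4^4 ≡ 16^2 = 256 ≡ 256 (mod 767)
4^8 ≡ 256^2 = 65536 ≡ 341 (mod 767)
4^16 ≡ 341^2 = 116281 ≡ 464 (mod 767)
4^32 ≡ 464^2 = 215296 ≡ 536 (mod 767)
4^64 ≡ 536^2 = 287296 ≡ 438 (mod 767)
4^128 ≡ 438^2 = 191844 ≡ 94 (mod 767)
4^256 ≡ 94^2 = 8836 ≡ 399 (mod 767)
4^512 ≡ 399^2 = 159201 ≡ 432 (mod 767)
766 = 512 + 128 + 64 + 32 + 16 + 8 + 4 + 2 in binary powers of 2.
So 4^766 ≡ 432 · 94 · 438 · 536 · 464 · 341 · 256 · 16 ≡ 35 (mod 767).
Since 35 ≠ 1, base 4 is a Fermat witness: 767 is composite.

35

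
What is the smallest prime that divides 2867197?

43

2867197 is odd.
Digit sum 40, not divisible by 3.
Ends in 7: not divisible by 5.
7: 2867197 = 7·409599 + 4
11: 2867197 = 11·260654 + 3
13: 2867197 = 13·220553 + 8
17: 2867197 = 17·168658 + 11
19: 2867197 = 19·150905 + 2
23: 2867197 = 23·124660 + 17
29: 2867197 = 29·98868 + 25
31: 2867197 = 31·92490 + 7
37: 2867197 = 37·77491 + 30
41: 2867197 = 41·69931 + 26
43: 2867197 = 43·66679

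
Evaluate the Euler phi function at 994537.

957600

Factor: 994537 = 41 · 127 · 191.
φ(994537) = (41−1) · (127−1) · (191−1) = 40 · 126 · 190 = 957600.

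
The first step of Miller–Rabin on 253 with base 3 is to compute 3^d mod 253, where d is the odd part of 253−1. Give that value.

236

253 − 1 = 252 = 2^2 · 63, so d = 63.
3^1 ≡ 3 (mod 253)
3^2 ≡ 3^2 = 9 ≡ 9 (mod 253)
3^4 ≡ 9^2 = 81 ≡ 81 (mod 253)
3^8 ≡ 81^2 = 6561 ≡ 236 (mod 253)
3^16 ≡ 236^2 = 55696 ≡ 36 (mod 253)
3^32 ≡ 36^2 = 1296 ≡ 31 (mod 253)
63 = 32 + 16 + 8 + 4 + 2 + 1 in binary powers of 2.
So 3^63 ≡ 31 · 36 · 236 · 81 · 9 · 3 ≡ 236 (mod 253).
Squaring chain: 236 → 36; never reaches −1, so base 3 is a Miller–Rabin witness that 253 is composite.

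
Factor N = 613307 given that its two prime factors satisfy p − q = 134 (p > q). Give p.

853

Since p = q + 134, we have 613307 = q(q + 134), so q² + 134q − 613307 = 0.
Discriminant: 134² + 4·613307 = 17956 + 2453228 = 2471184; √2471184 = 1572.
q = (−134 + 1572)/2 = 719, and p = q + 134 = 853.
Check: 719 · 853 = 613307.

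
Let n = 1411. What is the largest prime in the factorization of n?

1411 = 17 · 83
83 is prime.
So 1411 = 17 · 83; the largest prime factor is 83.

83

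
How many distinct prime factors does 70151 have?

3

70151 = 29 · 2419
2419 = 41 · 59
70151 = 29 · 41 · 59, which has 3 distinct prime factors.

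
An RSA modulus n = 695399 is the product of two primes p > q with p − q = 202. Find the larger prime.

941

Since p = q + 202, we have 695399 = q(q + 202), so q² + 202q − 695399 = 0.
Discriminant: 202² + 4·695399 = 40804 + 2781596 = 2822400; √2822400 = 1680.
q = (−202 + 1680)/2 = 739, and p = q + 202 = 941.
Check: 739 · 941 = 695399.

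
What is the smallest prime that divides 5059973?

47

5059973 is odd.
Digit sum 38, not divisible by 3.
Ends in 3: not divisible by 5.
7: 5059973 = 7·722853 + 2
11: 5059973 = 11·459997 + 6
13: 5059973 = 13·389228 + 9
17: 5059973 = 17·297645 + 8
19: 5059973 = 19·266314 + 7
23: 5059973 = 23·219998 + 19
29: 5059973 = 29·174481 + 24
31: 5059973 = 31·163224 + 29
37: 5059973 = 37·136756 + 1
41: 5059973 = 41·123413 + 40
43: 5059973 = 43·117673 + 34
47: 5059973 = 47·107659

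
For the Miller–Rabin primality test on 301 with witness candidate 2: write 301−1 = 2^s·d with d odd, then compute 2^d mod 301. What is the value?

204

301 − 1 = 300 = 2^2 · 75, so d = 75.
2^1 ≡ 2 (mod 301)
2^2 ≡ 2^2 = 4 ≡ 4 (mod 301)
2^4 ≡ 4^2 = 16 ≡ 16 (mod 301)
2^8 ≡ 16^2 = 256 ≡ 256 (mod 301)
2^16 ≡ 256^2 = 65536 ≡ 219 (mod 301)
2^32 ≡ 219^2 = 47961 ≡ 102 (mod 301)
2^64 ≡ 102^2 = 10404 ≡ 170 (mod 301)
75 = 64 + 8 + 2 + 1 in binary powers of 2.
So 2^75 ≡ 170 · 256 · 4 · 2 ≡ 204 (mod 301).
Squaring chain: 204 → 78; never reaches −1, so base 2 is a Miller–Rabin witness that 301 is composite.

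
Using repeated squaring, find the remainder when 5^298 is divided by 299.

5^1 ≡ 5 (mod 299)
5^2 ≡ 5^2 = 25 ≡ 25 (mod 299)
5^4 ≡ 25^2 = 625 ≡ 27 (mod 299)
5^8 ≡ 27^2 = 729 ≡ 131 (mod 299)
5^16 ≡ 131^2 = 17161 ≡ 118 (mod 299)
5^32 ≡ 118^2 = 13924 ≡ 170 (mod 299)
5^64 ≡ 170^2 = 28900 ≡ 196 (mod 299)
5^128 ≡ 196^2 = 38416 ≡ 144 (mod 299)
5^256 ≡ 144^2 = 20736 ≡ 105 (mod 299)
298 = 256 + 32 + 8 + 2 in binary powers of 2.
So 5^298 ≡ 105 · 170 · 131 · 25 ≡ 64 (mod 299).
Since 64 ≠ 1, base 5 is a Fermat witness: 299 is composite.

64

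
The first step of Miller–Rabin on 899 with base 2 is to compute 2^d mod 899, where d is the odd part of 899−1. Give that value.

698

899 − 1 = 898 = 2^1 · 449, so d = 449.
2^1 ≡ 2 (mod 899)
2^2 ≡ 2^2 = 4 ≡ 4 (mod 899)
2^4 ≡ 4^2 = 16 ≡ 16 (mod 899)
2^8 ≡ 16^2 = 256 ≡ 256 (mod 899)
2^16 ≡ 256^2 = 65536 ≡ 808 (mod 899)
2^32 ≡ 808^2 = 652864 ≡ 190 (mod 899)
2^64 ≡ 190^2 = 36100 ≡ 140 (mod 899)
2^128 ≡ 140^2 = 19600 ≡ 721 (mod 899)
2^256 ≡ 721^2 = 519841 ≡ 219 (mod 899)
449 = 256 + 128 + 64 + 1 in binary powers of 2.
So 2^449 ≡ 219 · 721 · 140 · 2 ≡ 698 (mod 899).
Squaring chain: 698; never reaches −1, so base 2 is a Miller–Rabin witness that 899 is composite.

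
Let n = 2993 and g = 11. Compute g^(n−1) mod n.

2806

11^1 ≡ 11 (mod 2993)
11^2 ≡ 11^2 = 121 ≡ 121 (mod 2993)
11^4 ≡ 121^2 = 14641 ≡ 2669 (mod 2993)
11^8 ≡ 2669^2 = 7123561 ≡ 221 (mod 2993)
11^16 ≡ 221^2 = 48841 ≡ 953 (mod 2993)
11^32 ≡ 953^2 = 908209 ≡ 1330 (mod 2993)
11^64 ≡ 1330^2 = 1768900 ≡ 37 (mod 2993)
11^128 ≡ 37^2 = 1369 ≡ 1369 (mod 2993)
11^256 ≡ 1369^2 = 1874161 ≡ 543 (mod 2993)
11^512 ≡ 543^2 = 294849 ≡ 1535 (mod 2993)
11^1024 ≡ 1535^2 = 2356225 ≡ 734 (mod 2993)
11^2048 ≡ 734^2 = 538756 ≡ 16 (mod 2993)
2992 = 2048 + 512 + 256 + 128 + 32 + 16 in binary powers of 2.
So 11^2992 ≡ 16 · 1535 · 543 · 1369 · 1330 · 953 ≡ 2806 (mod 2993).
Since 2806 ≠ 1, base 11 is a Fermat witness: 2993 is composite.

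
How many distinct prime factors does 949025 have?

5

949025 = 5^2 · 37961
37961 = 7 · 5423
5423 = 11 · 493
493 = 17 · 29
949025 = 5^2 · 7 · 11 · 17 · 29, which has 5 distinct prime factors.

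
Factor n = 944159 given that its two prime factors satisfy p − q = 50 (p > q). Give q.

Since p = q + 50, we have 944159 = q(q + 50), so q² + 50q − 944159 = 0.
Discriminant: 50² + 4·944159 = 2500 + 3776636 = 3779136; √3779136 = 1944.
q = (−50 + 1944)/2 = 947, and p = q + 50 = 997.
Check: 947 · 997 = 944159.

947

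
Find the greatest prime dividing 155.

31

155 = 5 · 31
31 is prime.
So 155 = 5 · 31; the largest prime factor is 31.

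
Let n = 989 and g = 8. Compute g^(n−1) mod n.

8^1 ≡ 8 (mod 989)
8^2 ≡ 8^2 = 64 ≡ 64 (mod 989)
8^4 ≡ 64^2 = 4096 ≡ 140 (mod 989)
8^8 ≡ 140^2 = 19600 ≡ 809 (mod 989)
8^16 ≡ 809^2 = 654481 ≡ 752 (mod 989)
8^32 ≡ 752^2 = 565504 ≡ 785 (mod 989)
8^64 ≡ 785^2 = 616225 ≡ 78 (mod 989)
8^128 ≡ 78^2 = 6084 ≡ 150 (mod 989)
8^256 ≡ 150^2 = 22500 ≡ 742 (mod 989)
8^512 ≡ 742^2 = 550564 ≡ 680 (mod 989)
988 = 512 + 256 + 128 + 64 + 16 + 8 + 4 in binary powers of 2.
So 8^988 ≡ 680 · 742 · 150 · 78 · 752 · 809 · 140 ≡ 78 (mod 989).
Since 78 ≠ 1, base 8 is a Fermat witness: 989 is composite.

78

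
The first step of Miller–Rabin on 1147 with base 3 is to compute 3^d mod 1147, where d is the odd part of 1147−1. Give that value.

492

1147 − 1 = 1146 = 2^1 · 573, so d = 573.
3^1 ≡ 3 (mod 1147)
3^2 ≡ 3^2 = 9 ≡ 9 (mod 1147)
3^4 ≡ 9^2 = 81 ≡ 81 (mod 1147)
3^8 ≡ 81^2 = 6561 ≡ 826 (mod 1147)
3^16 ≡ 826^2 = 682276 ≡ 958 (mod 1147)
3^32 ≡ 958^2 = 917764 ≡ 164 (mod 1147)
3^64 ≡ 164^2 = 26896 ≡ 515 (mod 1147)
3^128 ≡ 515^2 = 265225 ≡ 268 (mod 1147)
3^256 ≡ 268^2 = 71824 ≡ 710 (mod 1147)
3^512 ≡ 710^2 = 504100 ≡ 567 (mod 1147)
573 = 512 + 32 + 16 + 8 + 4 + 1 in binary powers of 2.
So 3^573 ≡ 567 · 164 · 958 · 826 · 81 · 3 ≡ 492 (mod 1147).
Squaring chain: 492; never reaches −1, so base 3 is a Miller–Rabin witness that 1147 is composite.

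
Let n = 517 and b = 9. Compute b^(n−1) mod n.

383

9^1 ≡ 9 (mod 517)
9^2 ≡ 9^2 = 81 ≡ 81 (mod 517)
9^4 ≡ 81^2 = 6561 ≡ 357 (mod 517)
9^8 ≡ 357^2 = 127449 ≡ 267 (mod 517)
9^16 ≡ 267^2 = 71289 ≡ 460 (mod 517)
9^32 ≡ 460^2 = 211600 ≡ 147 (mod 517)
9^64 ≡ 147^2 = 21609 ≡ 412 (mod 517)
9^128 ≡ 412^2 = 169744 ≡ 168 (mod 517)
9^256 ≡ 168^2 = 28224 ≡ 306 (mod 517)
9^512 ≡ 306^2 = 93636 ≡ 59 (mod 517)
516 = 512 + 4 in binary powers of 2.
So 9^516 ≡ 59 · 357 ≡ 383 (mod 517).
Since 383 ≠ 1, base 9 is a Fermat witness: 517 is composite.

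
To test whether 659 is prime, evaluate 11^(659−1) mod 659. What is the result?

11^1 ≡ 11 (mod 659)
11^2 ≡ 11^2 = 121 ≡ 121 (mod 659)
11^4 ≡ 121^2 = 14641 ≡ 143 (mod 659)
11^8 ≡ 143^2 = 20449 ≡ 20 (mod 659)
11^16 ≡ 20^2 = 400 ≡ 400 (mod 659)
11^32 ≡ 400^2 = 160000 ≡ 522 (mod 659)
11^64 ≡ 522^2 = 272484 ≡ 317 (mod 659)
11^128 ≡ 317^2 = 100489 ≡ 321 (mod 659)
11^256 ≡ 321^2 = 103041 ≡ 237 (mod 659)
11^512 ≡ 237^2 = 56169 ≡ 154 (mod 659)
658 = 512 + 128 + 16 + 2 in binary powers of 2.
So 11^658 ≡ 154 · 321 · 400 · 121 ≡ 1 (mod 659).
Since the result is 1, base 11 gives no evidence that 659 is composite.

1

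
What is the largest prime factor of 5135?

79

5135 = 5 · 1027
1027 = 13 · 79
79 is prime.
So 5135 = 5 · 13 · 79; the largest prime factor is 79.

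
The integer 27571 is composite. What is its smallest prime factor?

79

27571 is odd.
Digit sum 22, not divisible by 3.
Ends in 1: not divisible by 5.
7: 27571 = 7·3938 + 5
11: 27571 = 11·2506 + 5
13: 27571 = 13·2120 + 11
17: 27571 = 17·1621 + 14
19: 27571 = 19·1451 + 2
23: 27571 = 23·1198 + 17
29: 27571 = 29·950 + 21
31: 27571 = 31·889 + 12
37: 27571 = 37·745 + 6
41: 27571 = 41·672 + 19
43: 27571 = 43·641 + 8
47: 27571 = 47·586 + 29
53: 27571 = 53·520 + 11
59: 27571 = 59·467 + 18
61: 27571 = 61·451 + 60
67: 27571 = 67·411 + 34
71: 27571 = 71·388 + 23
73: 27571 = 73·377 + 50
79: 27571 = 79·349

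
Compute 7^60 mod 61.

7^1 ≡ 7 (mod 61)
7^2 ≡ 7^2 = 49 ≡ 49 (mod 61)
7^4 ≡ 49^2 = 2401 ≡ 22 (mod 61)
7^8 ≡ 22^2 = 484 ≡ 57 (mod 61)
7^16 ≡ 57^2 = 3249 ≡ 16 (mod 61)
7^32 ≡ 16^2 = 256 ≡ 12 (mod 61)
60 = 32 + 16 + 8 + 4 in binary powers of 2.
So 7^60 ≡ 12 · 16 · 57 · 22 ≡ 1 (mod 61).
Since the result is 1, base 7 gives no evidence that 61 is composite.

1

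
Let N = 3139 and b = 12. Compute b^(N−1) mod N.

12^1 ≡ 12 (mod 3139)
12^2 ≡ 12^2 = 144 ≡ 144 (mod 3139)
12^4 ≡ 144^2 = 20736 ≡ 1902 (mod 3139)
12^8 ≡ 1902^2 = 3617604 ≡ 1476 (mod 3139)
12^16 ≡ 1476^2 = 2178576 ≡ 110 (mod 3139)
12^32 ≡ 110^2 = 12100 ≡ 2683 (mod 3139)
12^64 ≡ 2683^2 = 7198489 ≡ 762 (mod 3139)
12^128 ≡ 762^2 = 580644 ≡ 3068 (mod 3139)
12^256 ≡ 3068^2 = 9412624 ≡ 1902 (mod 3139)
12^512 ≡ 1902^2 = 3617604 ≡ 1476 (mod 3139)
12^1024 ≡ 1476^2 = 2178576 ≡ 110 (mod 3139)
12^2048 ≡ 110^2 = 12100 ≡ 2683 (mod 3139)
3138 = 2048 + 1024 + 64 + 2 in binary powers of 2.
So 12^3138 ≡ 2683 · 110 · 762 · 144 ≡ 649 (mod 3139).
Since 649 ≠ 1, base 12 is a Fermat witness: 3139 is composite.

649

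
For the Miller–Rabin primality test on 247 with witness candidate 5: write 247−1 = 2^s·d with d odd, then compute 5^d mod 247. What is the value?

216

247 − 1 = 246 = 2^1 · 123, so d = 123.
5^1 ≡ 5 (mod 247)
5^2 ≡ 5^2 = 25 ≡ 25 (mod 247)
5^4 ≡ 25^2 = 625 ≡ 131 (mod 247)
5^8 ≡ 131^2 = 17161 ≡ 118 (mod 247)
5^16 ≡ 118^2 = 13924 ≡ 92 (mod 247)
5^32 ≡ 92^2 = 8464 ≡ 66 (mod 247)
5^64 ≡ 66^2 = 4356 ≡ 157 (mod 247)
123 = 64 + 32 + 16 + 8 + 2 + 1 in binary powers of 2.
So 5^123 ≡ 157 · 66 · 92 · 118 · 25 · 5 ≡ 216 (mod 247).
Squaring chain: 216; never reaches −1, so base 5 is a Miller–Rabin witness that 247 is composite.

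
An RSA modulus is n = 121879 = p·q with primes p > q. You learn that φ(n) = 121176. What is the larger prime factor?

397

φ(n) = (p−1)(q−1) = n − (p+q) + 1, so p + q = 121879 − 121176 + 1 = 704.
p and q are the roots of t² − 704t + 121879 = 0.
Discriminant: 704² − 4·121879 = 495616 − 487516 = 8100; √8100 = 90.
q = (704 − 90)/2 = 307, p = (704 + 90)/2 = 397.
Check: 307 · 397 = 121879.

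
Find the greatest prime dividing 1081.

47

1081 = 23 · 47
47 is prime.
So 1081 = 23 · 47; the largest prime factor is 47.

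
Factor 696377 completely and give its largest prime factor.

59

696377 = 11 · 63307
63307 = 29 · 2183
2183 = 37 · 59
59 is prime.
So 696377 = 11 · 29 · 37 · 59; the largest prime factor is 59.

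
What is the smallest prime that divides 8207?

29

8207 is odd.
Digit sum 17, not divisible by 3.
Ends in 7: not divisible by 5.
7: 8207 = 7·1172 + 3
11: 8207 = 11·746 + 1
13: 8207 = 13·631 + 4
17: 8207 = 17·482 + 13
19: 8207 = 19·431 + 18
23: 8207 = 23·356 + 19
29: 8207 = 29·283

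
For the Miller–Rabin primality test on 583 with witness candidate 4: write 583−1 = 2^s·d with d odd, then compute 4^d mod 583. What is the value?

583 − 1 = 582 = 2^1 · 291, so d = 291.
4^1 ≡ 4 (mod 583)
4^2 ≡ 4^2 = 16 ≡ 16 (mod 583)
4^4 ≡ 16^2 = 256 ≡ 256 (mod 583)
4^8 ≡ 256^2 = 65536 ≡ 240 (mod 583)
4^16 ≡ 240^2 = 57600 ≡ 466 (mod 583)
4^32 ≡ 466^2 = 217156 ≡ 280 (mod 583)
4^64 ≡ 280^2 = 78400 ≡ 278 (mod 583)
4^128 ≡ 278^2 = 77284 ≡ 328 (mod 583)
4^256 ≡ 328^2 = 107584 ≡ 312 (mod 583)
291 = 256 + 32 + 2 + 1 in binary powers of 2.
So 4^291 ≡ 312 · 280 · 16 · 4 ≡ 70 (mod 583).
Squaring chain: 70; never reaches −1, so base 4 is a Miller–Rabin witness that 583 is composite.

70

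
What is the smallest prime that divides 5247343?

5247343 is odd.
Digit sum 28, not divisible by 3.
Ends in 3: not divisible by 5.
7: 5247343 = 7·749620 + 3
11: 5247343 = 11·477031 + 2
13: 5247343 = 13·403641 + 10
17: 5247343 = 17·308667 + 4
19: 5247343 = 19·276175 + 18
23: 5247343 = 23·228145 + 8
29: 5247343 = 29·180942 + 25
31: 5247343 = 31·169269 + 4
37: 5247343 = 37·141820 + 3
41: 5247343 = 41·127983 + 40
43: 5247343 = 43·122031 + 10
47: 5247343 = 47·111645 + 28
53: 5247343 = 53·99006 + 25
59: 5247343 = 59·88938 + 1
61: 5247343 = 61·86022 + 1
67: 5247343 = 67·78318 + 37
71: 5247343 = 71·73906 + 17
73: 5247343 = 73·71881 + 30
79: 5247343 = 79·66422 + 5
83: 5247343 = 83·63221

83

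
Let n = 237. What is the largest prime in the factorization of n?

237 = 3 · 79
79 is prime.
So 237 = 3 · 79; the largest prime factor is 79.

79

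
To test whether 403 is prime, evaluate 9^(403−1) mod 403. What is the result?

9^1 ≡ 9 (mod 403)
9^2 ≡ 9^2 = 81 ≡ 81 (mod 403)
9^4 ≡ 81^2 = 6561 ≡ 113 (mod 403)
9^8 ≡ 113^2 = 12769 ≡ 276 (mod 403)
9^16 ≡ 276^2 = 76176 ≡ 9 (mod 403)
9^32 ≡ 9^2 = 81 ≡ 81 (mod 403)
9^64 ≡ 81^2 = 6561 ≡ 113 (mod 403)
9^128 ≡ 113^2 = 12769 ≡ 276 (mod 403)
9^256 ≡ 276^2 = 76176 ≡ 9 (mod 403)
402 = 256 + 128 + 16 + 2 in binary powers of 2.
So 9^402 ≡ 9 · 276 · 9 · 81 ≡ 157 (mod 403).
Since 157 ≠ 1, base 9 is a Fermat witness: 403 is composite.

157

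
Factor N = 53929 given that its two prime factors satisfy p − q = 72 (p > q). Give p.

271

Since p = q + 72, we have 53929 = q(q + 72), so q² + 72q − 53929 = 0.
Discriminant: 72² + 4·53929 = 5184 + 215716 = 220900; √220900 = 470.
q = (−72 + 470)/2 = 199, and p = q + 72 = 271.
Check: 199 · 271 = 53929.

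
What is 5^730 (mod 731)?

298

5^1 ≡ 5 (mod 731)
5^2 ≡ 5^2 = 25 ≡ 25 (mod 731)
5^4 ≡ 25^2 = 625 ≡ 625 (mod 731)
5^8 ≡ 625^2 = 390625 ≡ 271 (mod 731)
5^16 ≡ 271^2 = 73441 ≡ 341 (mod 731)
5^32 ≡ 341^2 = 116281 ≡ 52 (mod 731)
5^64 ≡ 52^2 = 2704 ≡ 511 (mod 731)
5^128 ≡ 511^2 = 261121 ≡ 154 (mod 731)
5^256 ≡ 154^2 = 23716 ≡ 324 (mod 731)
5^512 ≡ 324^2 = 104976 ≡ 443 (mod 731)
730 = 512 + 128 + 64 + 16 + 8 + 2 in binary powers of 2.
So 5^730 ≡ 443 · 154 · 511 · 341 · 271 · 25 ≡ 298 (mod 731).
Since 298 ≠ 1, base 5 is a Fermat witness: 731 is composite.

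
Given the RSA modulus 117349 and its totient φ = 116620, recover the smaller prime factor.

239

φ(n) = (p−1)(q−1) = n − (p+q) + 1, so p + q = 117349 − 116620 + 1 = 730.
p and q are the roots of t² − 730t + 117349 = 0.
Discriminant: 730² − 4·117349 = 532900 − 469396 = 63504; √63504 = 252.
q = (730 − 252)/2 = 239, p = (730 + 252)/2 = 491.
Check: 239 · 491 = 117349.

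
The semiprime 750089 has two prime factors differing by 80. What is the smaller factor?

Since p = q + 80, we have 750089 = q(q + 80), so q² + 80q − 750089 = 0.
Discriminant: 80² + 4·750089 = 6400 + 3000356 = 3006756; √3006756 = 1734.
q = (−80 + 1734)/2 = 827, and p = q + 80 = 907.
Check: 827 · 907 = 750089.

827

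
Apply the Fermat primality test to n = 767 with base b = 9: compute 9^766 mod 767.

9^1 ≡ 9 (mod 767)
9^2 ≡ 9^2 = 81 ≡ 81 (mod 767)
9^4 ≡ 81^2 = 6561 ≡ 425 (mod 767)
9^8 ≡ 425^2 = 180625 ≡ 380 (mod 767)
9^16 ≡ 380^2 = 144400 ≡ 204 (mod 767)
9^32 ≡ 204^2 = 41616 ≡ 198 (mod 767)
9^64 ≡ 198^2 = 39204 ≡ 87 (mod 767)
9^128 ≡ 87^2 = 7569 ≡ 666 (mod 767)
9^256 ≡ 666^2 = 443556 ≡ 230 (mod 767)
9^512 ≡ 230^2 = 52900 ≡ 744 (mod 767)
766 = 512 + 128 + 64 + 32 + 16 + 8 + 4 + 2 in binary powers of 2.
So 9^766 ≡ 744 · 666 · 87 · 198 · 204 · 380 · 425 · 81 ≡ 607 (mod 767).
Since 607 ≠ 1, base 9 is a Fermat witness: 767 is composite.

607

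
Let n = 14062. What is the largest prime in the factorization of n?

89

14062 = 2 · 7031
7031 = 79 · 89
89 is prime.
So 14062 = 2 · 79 · 89; the largest prime factor is 89.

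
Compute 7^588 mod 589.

7^1 ≡ 7 (mod 589)
7^2 ≡ 7^2 = 49 ≡ 49 (mod 589)
7^4 ≡ 49^2 = 2401 ≡ 45 (mod 589)
7^8 ≡ 45^2 = 2025 ≡ 258 (mod 589)
7^16 ≡ 258^2 = 66564 ≡ 7 (mod 589)
7^32 ≡ 7^2 = 49 ≡ 49 (mod 589)
7^64 ≡ 49^2 = 2401 ≡ 45 (mod 589)
7^128 ≡ 45^2 = 2025 ≡ 258 (mod 589)
7^256 ≡ 258^2 = 66564 ≡ 7 (mod 589)
7^512 ≡ 7^2 = 49 ≡ 49 (mod 589)
588 = 512 + 64 + 8 + 4 in binary powers of 2.
So 7^588 ≡ 49 · 45 · 258 · 45 ≡ 343 (mod 589).
Since 343 ≠ 1, base 7 is a Fermat witness: 589 is composite.

343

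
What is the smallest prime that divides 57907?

57907 is odd.
Digit sum 28, not divisible by 3.
Ends in 7: not divisible by 5.
7: 57907 = 7·8272 + 3
11: 57907 = 11·5264 + 3
13: 57907 = 13·4454 + 5
17: 57907 = 17·3406 + 5
19: 57907 = 19·3047 + 14
23: 57907 = 23·2517 + 16
29: 57907 = 29·1996 + 23
31: 57907 = 31·1867 + 30
37: 57907 = 37·1565 + 2
41: 57907 = 41·1412 + 15
43: 57907 = 43·1346 + 29
47: 57907 = 47·1232 + 3
53: 57907 = 53·1092 + 31
59: 57907 = 59·981 + 28
61: 57907 = 61·949 + 18
67: 57907 = 67·864 + 19
71: 57907 = 71·815 + 42
73: 57907 = 73·793 + 18
79: 57907 = 79·733

79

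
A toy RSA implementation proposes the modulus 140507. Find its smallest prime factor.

23

140507 is odd.
Digit sum 17, not divisible by 3.
Ends in 7: not divisible by 5.
7: 140507 = 7·20072 + 3
11: 140507 = 11·12773 + 4
13: 140507 = 13·10808 + 3
17: 140507 = 17·8265 + 2
19: 140507 = 19·7395 + 2
23: 140507 = 23·6109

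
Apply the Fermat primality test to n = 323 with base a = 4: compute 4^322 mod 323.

4^1 ≡ 4 (mod 323)
4^2 ≡ 4^2 = 16 ≡ 16 (mod 323)
4^4 ≡ 16^2 = 256 ≡ 256 (mod 323)
4^8 ≡ 256^2 = 65536 ≡ 290 (mod 323)
4^16 ≡ 290^2 = 84100 ≡ 120 (mod 323)
4^32 ≡ 120^2 = 14400 ≡ 188 (mod 323)
4^64 ≡ 188^2 = 35344 ≡ 137 (mod 323)
4^128 ≡ 137^2 = 18769 ≡ 35 (mod 323)
4^256 ≡ 35^2 = 1225 ≡ 256 (mod 323)
322 = 256 + 64 + 2 in binary powers of 2.
So 4^322 ≡ 256 · 137 · 16 ≡ 101 (mod 323).
Since 101 ≠ 1, base 4 is a Fermat witness: 323 is composite.

101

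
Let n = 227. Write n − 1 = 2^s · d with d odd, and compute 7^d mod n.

1

227 − 1 = 226 = 2^1 · 113, so d = 113.
7^1 ≡ 7 (mod 227)
7^2 ≡ 7^2 = 49 ≡ 49 (mod 227)
7^4 ≡ 49^2 = 2401 ≡ 131 (mod 227)
7^8 ≡ 131^2 = 17161 ≡ 136 (mod 227)
7^16 ≡ 136^2 = 18496 ≡ 109 (mod 227)
7^32 ≡ 109^2 = 11881 ≡ 77 (mod 227)
7^64 ≡ 77^2 = 5929 ≡ 27 (mod 227)
113 = 64 + 32 + 16 + 1 in binary powers of 2.
So 7^113 ≡ 27 · 77 · 109 · 7 ≡ 1 (mod 227).
Since 7^d ≡ 1 (mod 227), base 7 does not prove 227 composite.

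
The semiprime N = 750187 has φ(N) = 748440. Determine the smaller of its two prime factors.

φ(n) = (p−1)(q−1) = n − (p+q) + 1, so p + q = 750187 − 748440 + 1 = 1748.
p and q are the roots of t² − 1748t + 750187 = 0.
Discriminant: 1748² − 4·750187 = 3055504 − 3000748 = 54756; √54756 = 234.
q = (1748 − 234)/2 = 757, p = (1748 + 234)/2 = 991.
Check: 757 · 991 = 750187.

757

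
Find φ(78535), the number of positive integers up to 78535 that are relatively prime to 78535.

Factor: 78535 = 5 · 113 · 139.
φ(78535) = (5−1) · (113−1) · (139−1) = 4 · 112 · 138 = 61824.

61824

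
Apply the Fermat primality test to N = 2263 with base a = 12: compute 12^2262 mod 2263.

593

12^1 ≡ 12 (mod 2263)
12^2 ≡ 12^2 = 144 ≡ 144 (mod 2263)
12^4 ≡ 144^2 = 20736 ≡ 369 (mod 2263)
12^8 ≡ 369^2 = 136161 ≡ 381 (mod 2263)
12^16 ≡ 381^2 = 145161 ≡ 329 (mod 2263)
12^32 ≡ 329^2 = 108241 ≡ 1880 (mod 2263)
12^64 ≡ 1880^2 = 3534400 ≡ 1857 (mod 2263)
12^128 ≡ 1857^2 = 3448449 ≡ 1900 (mod 2263)
12^256 ≡ 1900^2 = 3610000 ≡ 515 (mod 2263)
12^512 ≡ 515^2 = 265225 ≡ 454 (mod 2263)
12^1024 ≡ 454^2 = 206116 ≡ 183 (mod 2263)
12^2048 ≡ 183^2 = 33489 ≡ 1807 (mod 2263)
2262 = 2048 + 128 + 64 + 16 + 4 + 2 in binary powers of 2.
So 12^2262 ≡ 1807 · 1900 · 1857 · 329 · 369 · 144 ≡ 593 (mod 2263).
Since 593 ≠ 1, base 12 is a Fermat witness: 2263 is composite.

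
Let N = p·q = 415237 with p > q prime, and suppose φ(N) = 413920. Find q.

521

φ(n) = (p−1)(q−1) = n − (p+q) + 1, so p + q = 415237 − 413920 + 1 = 1318.
p and q are the roots of t² − 1318t + 415237 = 0.
Discriminant: 1318² − 4·415237 = 1737124 − 1660948 = 76176; √76176 = 276.
q = (1318 − 276)/2 = 521, p = (1318 + 276)/2 = 797.
Check: 521 · 797 = 415237.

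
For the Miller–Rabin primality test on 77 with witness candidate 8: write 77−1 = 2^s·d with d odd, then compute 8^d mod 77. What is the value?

77 − 1 = 76 = 2^2 · 19, so d = 19.
8^1 ≡ 8 (mod 77)
8^2 ≡ 8^2 = 64 ≡ 64 (mod 77)
8^4 ≡ 64^2 = 4096 ≡ 15 (mod 77)
8^8 ≡ 15^2 = 225 ≡ 71 (mod 77)
8^16 ≡ 71^2 = 5041 ≡ 36 (mod 77)
19 = 16 + 2 + 1 in binary powers of 2.
So 8^19 ≡ 36 · 64 · 8 ≡ 29 (mod 77).
Squaring chain: 29 → 71; never reaches −1, so base 8 is a Miller–Rabin witness that 77 is composite.

29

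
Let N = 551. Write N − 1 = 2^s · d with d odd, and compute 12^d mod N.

46

551 − 1 = 550 = 2^1 · 275, so d = 275.
12^1 ≡ 12 (mod 551)
12^2 ≡ 12^2 = 144 ≡ 144 (mod 551)
12^4 ≡ 144^2 = 20736 ≡ 349 (mod 551)
12^8 ≡ 349^2 = 121801 ≡ 30 (mod 551)
12^16 ≡ 30^2 = 900 ≡ 349 (mod 551)
12^32 ≡ 349^2 = 121801 ≡ 30 (mod 551)
12^64 ≡ 30^2 = 900 ≡ 349 (mod 551)
12^128 ≡ 349^2 = 121801 ≡ 30 (mod 551)
12^256 ≡ 30^2 = 900 ≡ 349 (mod 551)
275 = 256 + 16 + 2 + 1 in binary powers of 2.
So 12^275 ≡ 349 · 349 · 144 · 12 ≡ 46 (mod 551).
Squaring chain: 46; never reaches −1, so base 12 is a Miller–Rabin witness that 551 is composite.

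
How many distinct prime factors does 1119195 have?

6

1119195 = 3^2 · 124355
124355 = 5 · 24871
24871 = 7 · 3553
3553 = 11 · 323
323 = 17 · 19
1119195 = 3^2 · 5 · 7 · 11 · 17 · 19, which has 6 distinct prime factors.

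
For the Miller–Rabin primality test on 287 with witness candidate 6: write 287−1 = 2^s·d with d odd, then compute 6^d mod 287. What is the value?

153

287 − 1 = 286 = 2^1 · 143, so d = 143.
6^1 ≡ 6 (mod 287)
6^2 ≡ 6^2 = 36 ≡ 36 (mod 287)
6^4 ≡ 36^2 = 1296 ≡ 148 (mod 287)
6^8 ≡ 148^2 = 21904 ≡ 92 (mod 287)
6^16 ≡ 92^2 = 8464 ≡ 141 (mod 287)
6^32 ≡ 141^2 = 19881 ≡ 78 (mod 287)
6^64 ≡ 78^2 = 6084 ≡ 57 (mod 287)
6^128 ≡ 57^2 = 3249 ≡ 92 (mod 287)
143 = 128 + 8 + 4 + 2 + 1 in binary powers of 2.
So 6^143 ≡ 92 · 92 · 148 · 36 · 6 ≡ 153 (mod 287).
Squaring chain: 153; never reaches −1, so base 6 is a Miller–Rabin witness that 287 is composite.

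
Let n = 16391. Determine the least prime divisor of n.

16391 is odd.
Digit sum 20, not divisible by 3.
Ends in 1: not divisible by 5.
7: 16391 = 7·2341 + 4
11: 16391 = 11·1490 + 1
13: 16391 = 13·1260 + 11
17: 16391 = 17·964 + 3
19: 16391 = 19·862 + 13
23: 16391 = 23·712 + 15
29: 16391 = 29·565 + 6
31: 16391 = 31·528 + 23
37: 16391 = 37·443

37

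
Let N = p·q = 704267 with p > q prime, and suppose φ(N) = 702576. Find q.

739

φ(n) = (p−1)(q−1) = n − (p+q) + 1, so p + q = 704267 − 702576 + 1 = 1692.
p and q are the roots of t² − 1692t + 704267 = 0.
Discriminant: 1692² − 4·704267 = 2862864 − 2817068 = 45796; √45796 = 214.
q = (1692 − 214)/2 = 739, p = (1692 + 214)/2 = 953.
Check: 739 · 953 = 704267.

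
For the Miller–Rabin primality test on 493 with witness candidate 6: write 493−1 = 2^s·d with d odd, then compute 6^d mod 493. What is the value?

493 − 1 = 492 = 2^2 · 123, so d = 123.
6^1 ≡ 6 (mod 493)
6^2 ≡ 6^2 = 36 ≡ 36 (mod 493)
6^4 ≡ 36^2 = 1296 ≡ 310 (mod 493)
6^8 ≡ 310^2 = 96100 ≡ 458 (mod 493)
6^16 ≡ 458^2 = 209764 ≡ 239 (mod 493)
6^32 ≡ 239^2 = 57121 ≡ 426 (mod 493)
6^64 ≡ 426^2 = 181476 ≡ 52 (mod 493)
123 = 64 + 32 + 16 + 8 + 2 + 1 in binary powers of 2.
So 6^123 ≡ 52 · 426 · 239 · 458 · 36 · 6 ≡ 328 (mod 493).
Squaring chain: 328 → 110; never reaches −1, so base 6 is a Miller–Rabin witness that 493 is composite.

328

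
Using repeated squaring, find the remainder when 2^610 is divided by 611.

2^1 ≡ 2 (mod 611)
2^2 ≡ 2^2 = 4 ≡ 4 (mod 611)
2^4 ≡ 4^2 = 16 ≡ 16 (mod 611)
2^8 ≡ 16^2 = 256 ≡ 256 (mod 611)
2^16 ≡ 256^2 = 65536 ≡ 159 (mod 611)
2^32 ≡ 159^2 = 25281 ≡ 230 (mod 611)
2^64 ≡ 230^2 = 52900 ≡ 354 (mod 611)
2^128 ≡ 354^2 = 125316 ≡ 61 (mod 611)
2^256 ≡ 61^2 = 3721 ≡ 55 (mod 611)
2^512 ≡ 55^2 = 3025 ≡ 581 (mod 611)
610 = 512 + 64 + 32 + 2 in binary powers of 2.
So 2^610 ≡ 581 · 354 · 230 · 4 ≡ 101 (mod 611).
Since 101 ≠ 1, base 2 is a Fermat witness: 611 is composite.

101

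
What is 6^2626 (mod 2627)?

1923

6^1 ≡ 6 (mod 2627)
6^2 ≡ 6^2 = 36 ≡ 36 (mod 2627)
6^4 ≡ 36^2 = 1296 ≡ 1296 (mod 2627)
6^8 ≡ 1296^2 = 1679616 ≡ 963 (mod 2627)
6^16 ≡ 963^2 = 927369 ≡ 38 (mod 2627)
6^32 ≡ 38^2 = 1444 ≡ 1444 (mod 2627)
6^64 ≡ 1444^2 = 2085136 ≡ 1925 (mod 2627)
6^128 ≡ 1925^2 = 3705625 ≡ 1555 (mod 2627)
6^256 ≡ 1555^2 = 2418025 ≡ 1185 (mod 2627)
6^512 ≡ 1185^2 = 1404225 ≡ 1407 (mod 2627)
6^1024 ≡ 1407^2 = 1979649 ≡ 1518 (mod 2627)
6^2048 ≡ 1518^2 = 2304324 ≡ 445 (mod 2627)
2626 = 2048 + 512 + 64 + 2 in binary powers of 2.
So 6^2626 ≡ 445 · 1407 · 1925 · 36 ≡ 1923 (mod 2627).
Since 1923 ≠ 1, base 6 is a Fermat witness: 2627 is composite.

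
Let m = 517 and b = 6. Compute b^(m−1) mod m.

159

6^1 ≡ 6 (mod 517)
6^2 ≡ 6^2 = 36 ≡ 36 (mod 517)
6^4 ≡ 36^2 = 1296 ≡ 262 (mod 517)
6^8 ≡ 262^2 = 68644 ≡ 400 (mod 517)
6^16 ≡ 400^2 = 160000 ≡ 247 (mod 517)
6^32 ≡ 247^2 = 61009 ≡ 3 (mod 517)
6^64 ≡ 3^2 = 9 ≡ 9 (mod 517)
6^128 ≡ 9^2 = 81 ≡ 81 (mod 517)
6^256 ≡ 81^2 = 6561 ≡ 357 (mod 517)
6^512 ≡ 357^2 = 127449 ≡ 267 (mod 517)
516 = 512 + 4 in binary powers of 2.
So 6^516 ≡ 267 · 262 ≡ 159 (mod 517).
Since 159 ≠ 1, base 6 is a Fermat witness: 517 is composite.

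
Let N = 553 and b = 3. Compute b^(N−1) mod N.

176

3^1 ≡ 3 (mod 553)
3^2 ≡ 3^2 = 9 ≡ 9 (mod 553)
3^4 ≡ 9^2 = 81 ≡ 81 (mod 553)
3^8 ≡ 81^2 = 6561 ≡ 478 (mod 553)
3^16 ≡ 478^2 = 228484 ≡ 95 (mod 553)
3^32 ≡ 95^2 = 9025 ≡ 177 (mod 553)
3^64 ≡ 177^2 = 31329 ≡ 361 (mod 553)
3^128 ≡ 361^2 = 130321 ≡ 366 (mod 553)
3^256 ≡ 366^2 = 133956 ≡ 130 (mod 553)
3^512 ≡ 130^2 = 16900 ≡ 310 (mod 553)
552 = 512 + 32 + 8 in binary powers of 2.
So 3^552 ≡ 310 · 177 · 478 ≡ 176 (mod 553).
Since 176 ≠ 1, base 3 is a Fermat witness: 553 is composite.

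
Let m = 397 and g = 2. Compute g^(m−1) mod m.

2^1 ≡ 2 (mod 397)
2^2 ≡ 2^2 = 4 ≡ 4 (mod 397)
2^4 ≡ 4^2 = 16 ≡ 16 (mod 397)
2^8 ≡ 16^2 = 256 ≡ 256 (mod 397)
2^16 ≡ 256^2 = 65536 ≡ 31 (mod 397)
2^32 ≡ 31^2 = 961 ≡ 167 (mod 397)
2^64 ≡ 167^2 = 27889 ≡ 99 (mod 397)
2^128 ≡ 99^2 = 9801 ≡ 273 (mod 397)
2^256 ≡ 273^2 = 74529 ≡ 290 (mod 397)
396 = 256 + 128 + 8 + 4 in binary powers of 2.
So 2^396 ≡ 290 · 273 · 256 · 16 ≡ 1 (mod 397).
Since the result is 1, base 2 gives no evidence that 397 is composite.

1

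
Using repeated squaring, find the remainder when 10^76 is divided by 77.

67

10^1 ≡ 10 (mod 77)
10^2 ≡ 10^2 = 100 ≡ 23 (mod 77)
10^4 ≡ 23^2 = 529 ≡ 67 (mod 77)
10^8 ≡ 67^2 = 4489 ≡ 23 (mod 77)
10^16 ≡ 23^2 = 529 ≡ 67 (mod 77)
10^32 ≡ 67^2 = 4489 ≡ 23 (mod 77)
10^64 ≡ 23^2 = 529 ≡ 67 (mod 77)
76 = 64 + 8 + 4 in binary powers of 2.
So 10^76 ≡ 67 · 23 · 67 ≡ 67 (mod 77).
Since 67 ≠ 1, base 10 is a Fermat witness: 77 is composite.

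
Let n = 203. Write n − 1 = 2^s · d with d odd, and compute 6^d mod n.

13

203 − 1 = 202 = 2^1 · 101, so d = 101.
6^1 ≡ 6 (mod 203)
6^2 ≡ 6^2 = 36 ≡ 36 (mod 203)
6^4 ≡ 36^2 = 1296 ≡ 78 (mod 203)
6^8 ≡ 78^2 = 6084 ≡ 197 (mod 203)
6^16 ≡ 197^2 = 38809 ≡ 36 (mod 203)
6^32 ≡ 36^2 = 1296 ≡ 78 (mod 203)
6^64 ≡ 78^2 = 6084 ≡ 197 (mod 203)
101 = 64 + 32 + 4 + 1 in binary powers of 2.
So 6^101 ≡ 197 · 78 · 78 · 6 ≡ 13 (mod 203).
Squaring chain: 13; never reaches −1, so base 6 is a Miller–Rabin witness that 203 is composite.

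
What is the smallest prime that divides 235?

235 is odd.
Digit sum 10, not divisible by 3.
Ends in 5: divisible by 5.

5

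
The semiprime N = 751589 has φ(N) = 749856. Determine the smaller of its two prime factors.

φ(n) = (p−1)(q−1) = n − (p+q) + 1, so p + q = 751589 − 749856 + 1 = 1734.
p and q are the roots of t² − 1734t + 751589 = 0.
Discriminant: 1734² − 4·751589 = 3006756 − 3006356 = 400; √400 = 20.
q = (1734 − 20)/2 = 857, p = (1734 + 20)/2 = 877.
Check: 857 · 877 = 751589.

857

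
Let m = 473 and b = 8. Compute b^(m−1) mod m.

262

8^1 ≡ 8 (mod 473)
8^2 ≡ 8^2 = 64 ≡ 64 (mod 473)
8^4 ≡ 64^2 = 4096 ≡ 312 (mod 473)
8^8 ≡ 312^2 = 97344 ≡ 379 (mod 473)
8^16 ≡ 379^2 = 143641 ≡ 322 (mod 473)
8^32 ≡ 322^2 = 103684 ≡ 97 (mod 473)
8^64 ≡ 97^2 = 9409 ≡ 422 (mod 473)
8^128 ≡ 422^2 = 178084 ≡ 236 (mod 473)
8^256 ≡ 236^2 = 55696 ≡ 355 (mod 473)
472 = 256 + 128 + 64 + 16 + 8 in binary powers of 2.
So 8^472 ≡ 355 · 236 · 422 · 322 · 379 ≡ 262 (mod 473).
Since 262 ≠ 1, base 8 is a Fermat witness: 473 is composite.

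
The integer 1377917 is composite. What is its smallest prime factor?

1377917 is odd.
Digit sum 35, not divisible by 3.
Ends in 7: not divisible by 5.
7: 1377917 = 7·196845 + 2
11: 1377917 = 11·125265 + 2
13: 1377917 = 13·105993 + 8
17: 1377917 = 17·81053 + 16
19: 1377917 = 19·72521 + 18
23: 1377917 = 23·59909 + 10
29: 1377917 = 29·47514 + 11
31: 1377917 = 31·44448 + 29
37: 1377917 = 37·37241

37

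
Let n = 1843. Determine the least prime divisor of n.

19

1843 is odd.
Digit sum 16, not divisible by 3.
Ends in 3: not divisible by 5.
7: 1843 = 7·263 + 2
11: 1843 = 11·167 + 6
13: 1843 = 13·141 + 10
17: 1843 = 17·108 + 7
19: 1843 = 19·97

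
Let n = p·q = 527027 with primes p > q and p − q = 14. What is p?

733

Since p = q + 14, we have 527027 = q(q + 14), so q² + 14q − 527027 = 0.
Discriminant: 14² + 4·527027 = 196 + 2108108 = 2108304; √2108304 = 1452.
q = (−14 + 1452)/2 = 719, and p = q + 14 = 733.
Check: 719 · 733 = 527027.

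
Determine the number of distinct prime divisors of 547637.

547637 = 19^2 · 1517
1517 = 37 · 41
547637 = 19^2 · 37 · 41, which has 3 distinct prime factors.

3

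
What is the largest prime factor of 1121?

59

1121 = 19 · 59
59 is prime.
So 1121 = 19 · 59; the largest prime factor is 59.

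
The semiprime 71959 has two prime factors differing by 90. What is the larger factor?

Since p = q + 90, we have 71959 = q(q + 90), so q² + 90q − 71959 = 0.
Discriminant: 90² + 4·71959 = 8100 + 287836 = 295936; √295936 = 544.
q = (−90 + 544)/2 = 227, and p = q + 90 = 317.
Check: 227 · 317 = 71959.

317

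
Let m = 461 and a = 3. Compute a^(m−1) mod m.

3^1 ≡ 3 (mod 461)
3^2 ≡ 3^2 = 9 ≡ 9 (mod 461)
3^4 ≡ 9^2 = 81 ≡ 81 (mod 461)
3^8 ≡ 81^2 = 6561 ≡ 107 (mod 461)
3^16 ≡ 107^2 = 11449 ≡ 385 (mod 461)
3^32 ≡ 385^2 = 148225 ≡ 244 (mod 461)
3^64 ≡ 244^2 = 59536 ≡ 67 (mod 461)
3^128 ≡ 67^2 = 4489 ≡ 340 (mod 461)
3^256 ≡ 340^2 = 115600 ≡ 350 (mod 461)
460 = 256 + 128 + 64 + 8 + 4 in binary powers of 2.
So 3^460 ≡ 350 · 340 · 67 · 107 · 81 ≡ 1 (mod 461).
Since the result is 1, base 3 gives no evidence that 461 is composite.

1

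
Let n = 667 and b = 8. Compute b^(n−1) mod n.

8^1 ≡ 8 (mod 667)
8^2 ≡ 8^2 = 64 ≡ 64 (mod 667)
8^4 ≡ 64^2 = 4096 ≡ 94 (mod 667)
8^8 ≡ 94^2 = 8836 ≡ 165 (mod 667)
8^16 ≡ 165^2 = 27225 ≡ 545 (mod 667)
8^32 ≡ 545^2 = 297025 ≡ 210 (mod 667)
8^64 ≡ 210^2 = 44100 ≡ 78 (mod 667)
8^128 ≡ 78^2 = 6084 ≡ 81 (mod 667)
8^256 ≡ 81^2 = 6561 ≡ 558 (mod 667)
8^512 ≡ 558^2 = 311364 ≡ 542 (mod 667)
666 = 512 + 128 + 16 + 8 + 2 in binary powers of 2.
So 8^666 ≡ 542 · 81 · 545 · 165 · 64 ≡ 473 (mod 667).
Since 473 ≠ 1, base 8 is a Fermat witness: 667 is composite.

473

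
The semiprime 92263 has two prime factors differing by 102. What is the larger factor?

359

Since p = q + 102, we have 92263 = q(q + 102), so q² + 102q − 92263 = 0.
Discriminant: 102² + 4·92263 = 10404 + 369052 = 379456; √379456 = 616.
q = (−102 + 616)/2 = 257, and p = q + 102 = 359.
Check: 257 · 359 = 92263.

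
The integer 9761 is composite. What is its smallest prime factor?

9761 is odd.
Digit sum 23, not divisible by 3.
Ends in 1: not divisible by 5.
7: 9761 = 7·1394 + 3
11: 9761 = 11·887 + 4
13: 9761 = 13·750 + 11
17: 9761 = 17·574 + 3
19: 9761 = 19·513 + 14
23: 9761 = 23·424 + 9
29: 9761 = 29·336 + 17
31: 9761 = 31·314 + 27
37: 9761 = 37·263 + 30
41: 9761 = 41·238 + 3
43: 9761 = 43·227

43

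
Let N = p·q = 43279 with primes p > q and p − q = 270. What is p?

383

Since p = q + 270, we have 43279 = q(q + 270), so q² + 270q − 43279 = 0.
Discriminant: 270² + 4·43279 = 72900 + 173116 = 246016; √246016 = 496.
q = (−270 + 496)/2 = 113, and p = q + 270 = 383.
Check: 113 · 383 = 43279.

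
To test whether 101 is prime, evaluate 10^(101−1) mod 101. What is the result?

1

10^1 ≡ 10 (mod 101)
10^2 ≡ 10^2 = 100 ≡ 100 (mod 101)
10^4 ≡ 100^2 = 10000 ≡ 1 (mod 101)
10^8 ≡ 1^2 = 1 ≡ 1 (mod 101)
10^16 ≡ 1^2 = 1 ≡ 1 (mod 101)
10^32 ≡ 1^2 = 1 ≡ 1 (mod 101)
10^64 ≡ 1^2 = 1 ≡ 1 (mod 101)
100 = 64 + 32 + 4 in binary powers of 2.
So 10^100 ≡ 1 · 1 · 1 ≡ 1 (mod 101).
Since the result is 1, base 10 gives no evidence that 101 is composite.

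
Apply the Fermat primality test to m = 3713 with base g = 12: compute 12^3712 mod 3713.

12^1 ≡ 12 (mod 3713)
12^2 ≡ 12^2 = 144 ≡ 144 (mod 3713)
12^4 ≡ 144^2 = 20736 ≡ 2171 (mod 3713)
12^8 ≡ 2171^2 = 4713241 ≡ 1444 (mod 3713)
12^16 ≡ 1444^2 = 2085136 ≡ 2143 (mod 3713)
12^32 ≡ 2143^2 = 4592449 ≡ 3181 (mod 3713)
12^64 ≡ 3181^2 = 10118761 ≡ 836 (mod 3713)
12^128 ≡ 836^2 = 698896 ≡ 852 (mod 3713)
12^256 ≡ 852^2 = 725904 ≡ 1869 (mod 3713)
12^512 ≡ 1869^2 = 3493161 ≡ 2941 (mod 3713)
12^1024 ≡ 2941^2 = 8649481 ≡ 1904 (mod 3713)
12^2048 ≡ 1904^2 = 3625216 ≡ 1328 (mod 3713)
3712 = 2048 + 1024 + 512 + 128 in binary powers of 2.
So 12^3712 ≡ 1328 · 1904 · 2941 · 852 ≡ 3698 (mod 3713).
Since 3698 ≠ 1, base 12 is a Fermat witness: 3713 is composite.

3698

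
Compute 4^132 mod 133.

4^1 ≡ 4 (mod 133)
4^2 ≡ 4^2 = 16 ≡ 16 (mod 133)
4^4 ≡ 16^2 = 256 ≡ 123 (mod 133)
4^8 ≡ 123^2 = 15129 ≡ 100 (mod 133)
4^16 ≡ 100^2 = 10000 ≡ 25 (mod 133)
4^32 ≡ 25^2 = 625 ≡ 93 (mod 133)
4^64 ≡ 93^2 = 8649 ≡ 4 (mod 133)
4^128 ≡ 4^2 = 16 ≡ 16 (mod 133)
132 = 128 + 4 in binary powers of 2.
So 4^132 ≡ 16 · 123 ≡ 106 (mod 133).
Since 106 ≠ 1, base 4 is a Fermat witness: 133 is composite.

106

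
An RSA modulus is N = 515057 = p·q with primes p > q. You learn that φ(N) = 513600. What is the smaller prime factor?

φ(n) = (p−1)(q−1) = n − (p+q) + 1, so p + q = 515057 − 513600 + 1 = 1458.
p and q are the roots of t² − 1458t + 515057 = 0.
Discriminant: 1458² − 4·515057 = 2125764 − 2060228 = 65536; √65536 = 256.
q = (1458 − 256)/2 = 601, p = (1458 + 256)/2 = 857.
Check: 601 · 857 = 515057.

601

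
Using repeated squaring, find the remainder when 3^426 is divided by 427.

302

3^1 ≡ 3 (mod 427)
3^2 ≡ 3^2 = 9 ≡ 9 (mod 427)
3^4 ≡ 9^2 = 81 ≡ 81 (mod 427)
3^8 ≡ 81^2 = 6561 ≡ 156 (mod 427)
3^16 ≡ 156^2 = 24336 ≡ 424 (mod 427)
3^32 ≡ 424^2 = 179776 ≡ 9 (mod 427)
3^64 ≡ 9^2 = 81 ≡ 81 (mod 427)
3^128 ≡ 81^2 = 6561 ≡ 156 (mod 427)
3^256 ≡ 156^2 = 24336 ≡ 424 (mod 427)
426 = 256 + 128 + 32 + 8 + 2 in binary powers of 2.
So 3^426 ≡ 424 · 156 · 9 · 156 · 9 ≡ 302 (mod 427).
Since 302 ≠ 1, base 3 is a Fermat witness: 427 is composite.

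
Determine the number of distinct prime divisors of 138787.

3

138787 = 11^2 · 1147
1147 = 31 · 37
138787 = 11^2 · 31 · 37, which has 3 distinct prime factors.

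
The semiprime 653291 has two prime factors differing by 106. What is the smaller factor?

Since p = q + 106, we have 653291 = q(q + 106), so q² + 106q − 653291 = 0.
Discriminant: 106² + 4·653291 = 11236 + 2613164 = 2624400; √2624400 = 1620.
q = (−106 + 1620)/2 = 757, and p = q + 106 = 863.
Check: 757 · 863 = 653291.

757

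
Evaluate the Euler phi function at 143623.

134400

Factor: 143623 = 31 · 41 · 113.
φ(143623) = (31−1) · (41−1) · (113−1) = 30 · 40 · 112 = 134400.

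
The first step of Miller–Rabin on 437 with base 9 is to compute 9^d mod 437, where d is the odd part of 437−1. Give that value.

437 − 1 = 436 = 2^2 · 109, so d = 109.
9^1 ≡ 9 (mod 437)
9^2 ≡ 9^2 = 81 ≡ 81 (mod 437)
9^4 ≡ 81^2 = 6561 ≡ 6 (mod 437)
9^8 ≡ 6^2 = 36 ≡ 36 (mod 437)
9^16 ≡ 36^2 = 1296 ≡ 422 (mod 437)
9^32 ≡ 422^2 = 178084 ≡ 225 (mod 437)
9^64 ≡ 225^2 = 50625 ≡ 370 (mod 437)
109 = 64 + 32 + 8 + 4 + 1 in binary powers of 2.
So 9^109 ≡ 370 · 225 · 36 · 6 · 9 ≡ 294 (mod 437).
Squaring chain: 294 → 347; never reaches −1, so base 9 is a Miller–Rabin witness that 437 is composite.

294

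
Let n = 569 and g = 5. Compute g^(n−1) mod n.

5^1 ≡ 5 (mod 569)
5^2 ≡ 5^2 = 25 ≡ 25 (mod 569)
5^4 ≡ 25^2 = 625 ≡ 56 (mod 569)
5^8 ≡ 56^2 = 3136 ≡ 291 (mod 569)
5^16 ≡ 291^2 = 84681 ≡ 469 (mod 569)
5^32 ≡ 469^2 = 219961 ≡ 327 (mod 569)
5^64 ≡ 327^2 = 106929 ≡ 526 (mod 569)
5^128 ≡ 526^2 = 276676 ≡ 142 (mod 569)
5^256 ≡ 142^2 = 20164 ≡ 249 (mod 569)
5^512 ≡ 249^2 = 62001 ≡ 549 (mod 569)
568 = 512 + 32 + 16 + 8 in binary powers of 2.
So 5^568 ≡ 549 · 327 · 469 · 291 ≡ 1 (mod 569).
Since the result is 1, base 5 gives no evidence that 569 is composite.

1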